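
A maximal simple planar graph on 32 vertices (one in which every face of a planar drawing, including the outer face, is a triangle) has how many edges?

In a plane triangulation 3F = 2E and V − E + F = 2, so E = 3V − 6 = 3·32 − 6 = 90.

90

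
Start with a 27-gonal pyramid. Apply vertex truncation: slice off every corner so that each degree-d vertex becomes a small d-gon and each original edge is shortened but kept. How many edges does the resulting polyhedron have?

162

The base solid has V = 28, E = 54, F = 28.
Truncation replaces each original edge-end by a new vertex, so V′ = 2E = 108.
Each original edge survives, and each old vertex of degree d contributes d new edges; summing degrees gives Σd = 2E, so E′ = E + 2E = 3E = 162.
Each original face survives and each original vertex becomes one new face: F′ = F + V = 56.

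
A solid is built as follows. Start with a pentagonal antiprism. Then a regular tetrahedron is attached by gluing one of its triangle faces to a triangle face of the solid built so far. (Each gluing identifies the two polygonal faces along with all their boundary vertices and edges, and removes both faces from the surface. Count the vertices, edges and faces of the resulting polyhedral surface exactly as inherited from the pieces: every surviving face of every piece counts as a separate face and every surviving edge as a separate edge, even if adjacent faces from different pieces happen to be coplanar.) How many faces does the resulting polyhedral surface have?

A pentagonal antiprism: V=10, E=20, F=12.
Attach a regular tetrahedron (V=4, E=6, F=4) along a 3-gon: merge 3 vertices and 3 edges, delete both glued faces → V=11, E=23, F=14.
Check: V − E + F = 11 − 23 + 14 = 2.

14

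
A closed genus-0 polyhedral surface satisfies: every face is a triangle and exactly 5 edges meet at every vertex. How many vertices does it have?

Each face has 3 edges and each edge borders two faces, so 2E = 3F.
Each vertex has degree 5, so 5V = 2E and hence V = 3F/5.
Euler: V − E + F = 2 ⇒ (3F/5) − (3F/2) + F = 2.
Multiply by 10: (6 − 15 + 10)F = 20, i.e. 1F = 20.
So F = 20, E = 3·20/2 = 30, V = 3·20/5 = 12.

12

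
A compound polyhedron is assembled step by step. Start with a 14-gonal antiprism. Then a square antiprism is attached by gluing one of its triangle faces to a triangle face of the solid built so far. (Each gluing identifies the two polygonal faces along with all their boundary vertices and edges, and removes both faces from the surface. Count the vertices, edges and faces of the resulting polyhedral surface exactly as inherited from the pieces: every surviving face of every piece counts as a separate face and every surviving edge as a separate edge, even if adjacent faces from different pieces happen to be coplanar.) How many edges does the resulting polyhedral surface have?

A 14-gonal antiprism: V=28, E=56, F=30.
Attach a square antiprism (V=8, E=16, F=10) along a 3-gon: merge 3 vertices and 3 edges, delete both glued faces → V=33, E=69, F=38.
Check: V − E + F = 33 − 69 + 38 = 2.

69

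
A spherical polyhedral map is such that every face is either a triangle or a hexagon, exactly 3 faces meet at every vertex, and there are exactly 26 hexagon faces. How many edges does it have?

84

Let x be the number of triangles; then F = 26 + x.
Edge–face incidences: 2E = 6·26 + 3·x = 156 + 3x.
Every vertex has degree 3, so 3V = 2E.
Euler: V − E + F = 2 ⇒ (2E)/3 − E + (26 + x) = 2.
Multiply by 6: 2·(2E) − 3·(2E) + 6·(26 + x) = 12, i.e. 156 + 6x − (156 + 3x) = 12.
Collecting terms: 3x = 12, so x = 4.
Then 2E = 156 + 3·4 = 168, so E = 84, V = 2E/3 = 56, F = 26 + 4 = 30.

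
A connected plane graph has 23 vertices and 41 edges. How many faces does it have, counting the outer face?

Euler's formula for a connected plane graph: V − E + F = 2, so F = 2 − 23 + 41 = 20.

20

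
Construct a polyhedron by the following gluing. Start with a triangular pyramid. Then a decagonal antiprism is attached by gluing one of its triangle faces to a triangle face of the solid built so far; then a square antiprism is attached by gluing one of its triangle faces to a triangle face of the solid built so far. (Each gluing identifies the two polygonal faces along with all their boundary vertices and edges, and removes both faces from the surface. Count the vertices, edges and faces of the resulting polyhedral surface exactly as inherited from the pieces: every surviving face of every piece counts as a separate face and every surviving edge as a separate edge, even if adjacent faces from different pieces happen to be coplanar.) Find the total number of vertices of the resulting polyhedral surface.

A triangular pyramid: V=4, E=6, F=4.
Attach a decagonal antiprism (V=20, E=40, F=22) along a 3-gon: merge 3 vertices and 3 edges, delete both glued faces → V=21, E=43, F=24.
Attach a square antiprism (V=8, E=16, F=10) along a 3-gon: merge 3 vertices and 3 edges, delete both glued faces → V=26, E=56, F=32.
Check: V − E + F = 26 − 56 + 32 = 2.

26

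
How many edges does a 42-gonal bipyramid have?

126

A bipyramid over an n-gon has 2n triangular faces and n + 2 vertices: V = 42 + 2 = 44, E = 3·42 = 126, F = 2·42 = 84.
Check: V − E + F = 44 − 126 + 84 = 2.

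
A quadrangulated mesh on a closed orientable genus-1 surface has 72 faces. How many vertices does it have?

χ = 2 − 2·1 = 0, and every face is a square so 4F = 2E.
E = 4·72/2 = 144. Then V = 0 + E − F = 0 + 144 − 72 = 72.

72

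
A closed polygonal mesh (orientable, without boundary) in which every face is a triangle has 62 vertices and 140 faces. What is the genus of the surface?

5

Every face is a triangle, so 2E = 3·140 = 420, giving E = 210.
χ = V − E + F = 62 − 210 + 140 = -8.
For a closed orientable surface χ = 2 − 2g, so g = (2 − (-8))/2 = 5.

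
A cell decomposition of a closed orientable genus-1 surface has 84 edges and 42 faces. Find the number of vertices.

For a closed orientable surface of genus 1, χ = 2 − 2·1 = 0.
V = 0 + E − F = 0 + 84 − 42 = 42.

42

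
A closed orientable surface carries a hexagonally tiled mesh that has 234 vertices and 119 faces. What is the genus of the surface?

3

Every face is a hexagon, so 2E = 6·119 = 714, giving E = 357.
χ = V − E + F = 234 − 357 + 119 = -4.
For a closed orientable surface χ = 2 − 2g, so g = (2 − (-4))/2 = 3.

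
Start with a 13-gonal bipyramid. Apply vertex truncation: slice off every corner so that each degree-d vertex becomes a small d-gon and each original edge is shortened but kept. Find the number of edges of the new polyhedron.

The base solid has V = 15, E = 39, F = 26.
Truncation replaces each original edge-end by a new vertex, so V′ = 2E = 78.
Each original edge survives, and each old vertex of degree d contributes d new edges; summing degrees gives Σd = 2E, so E′ = E + 2E = 3E = 117.
Each original face survives and each original vertex becomes one new face: F′ = F + V = 41.

117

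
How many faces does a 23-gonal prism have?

25

A prism on an n-gon has two n-gon bases and n rectangular sides: V = 2·23 = 46, E = 3·23 = 69, F = 23 + 2 = 25.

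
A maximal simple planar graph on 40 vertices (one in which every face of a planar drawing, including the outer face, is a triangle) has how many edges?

In a plane triangulation 3F = 2E and V − E + F = 2, so E = 3V − 6 = 3·40 − 6 = 114.

114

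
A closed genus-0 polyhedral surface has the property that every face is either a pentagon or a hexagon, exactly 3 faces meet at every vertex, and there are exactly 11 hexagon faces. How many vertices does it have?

Let x be the number of pentagons; then F = 11 + x.
Edge–face incidences: 2E = 6·11 + 5·x = 66 + 5x.
Every vertex has degree 3, so 3V = 2E.
Euler: V − E + F = 2 ⇒ (2E)/3 − E + (11 + x) = 2.
Multiply by 6: 2·(2E) − 3·(2E) + 6·(11 + x) = 12, i.e. 66 + 6x − (66 + 5x) = 12.
Collecting terms: x = 12.
Then 2E = 66 + 5·12 = 126, so E = 63, V = 2E/3 = 42, F = 11 + 12 = 23.

42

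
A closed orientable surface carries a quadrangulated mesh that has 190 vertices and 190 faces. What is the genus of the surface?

1

Every face is a square, so 2E = 4·190 = 760, giving E = 380.
χ = V − E + F = 190 − 380 + 190 = 0.
For a closed orientable surface χ = 2 − 2g, so g = (2 − (0))/2 = 1.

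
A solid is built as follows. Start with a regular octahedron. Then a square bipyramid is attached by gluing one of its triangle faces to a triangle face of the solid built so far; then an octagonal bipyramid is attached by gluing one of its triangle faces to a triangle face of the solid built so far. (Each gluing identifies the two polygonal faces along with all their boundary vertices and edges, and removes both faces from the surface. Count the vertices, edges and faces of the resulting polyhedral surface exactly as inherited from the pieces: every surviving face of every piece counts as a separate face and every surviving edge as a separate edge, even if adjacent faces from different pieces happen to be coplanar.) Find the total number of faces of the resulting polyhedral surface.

A regular octahedron: V=6, E=12, F=8.
Attach a square bipyramid (V=6, E=12, F=8) along a 3-gon: merge 3 vertices and 3 edges, delete both glued faces → V=9, E=21, F=14.
Attach an octagonal bipyramid (V=10, E=24, F=16) along a 3-gon: merge 3 vertices and 3 edges, delete both glued faces → V=16, E=42, F=28.
Check: V − E + F = 16 − 42 + 28 = 2.

28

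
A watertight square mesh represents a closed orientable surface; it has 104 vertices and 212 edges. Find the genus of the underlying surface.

2

Every face is a square and each edge borders two faces, so 4F = 2·212, giving F = 106.
χ = V − E + F = 104 − 212 + 106 = -2.
For a closed orientable surface χ = 2 − 2g, so g = (2 − (-2))/2 = 2.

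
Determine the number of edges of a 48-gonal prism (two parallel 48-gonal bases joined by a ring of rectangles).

144

A prism on an n-gon has two n-gon bases and n rectangular sides: V = 2·48 = 96, E = 3·48 = 144, F = 48 + 2 = 50.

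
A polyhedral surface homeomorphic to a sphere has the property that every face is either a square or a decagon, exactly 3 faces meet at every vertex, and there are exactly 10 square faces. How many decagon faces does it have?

2

Let x be the number of decagons; then F = 10 + x.
Edge–face incidences: 2E = 4·10 + 10·x = 40 + 10x.
Every vertex has degree 3, so 3V = 2E.
Euler: V − E + F = 2 ⇒ (2E)/3 − E + (10 + x) = 2.
Multiply by 6: 2·(2E) − 3·(2E) + 6·(10 + x) = 12, i.e. 60 + 6x − (40 + 10x) = 12.
Collecting terms: −4x + 20 = 12, so −4x = −8, so x = 2.
Then 2E = 40 + 10·2 = 60, so E = 30, V = 2E/3 = 20, F = 10 + 2 = 12.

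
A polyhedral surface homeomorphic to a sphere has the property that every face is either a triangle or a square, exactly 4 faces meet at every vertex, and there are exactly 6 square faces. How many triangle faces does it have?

Let x be the number of triangles; then F = 6 + x.
Edge–face incidences: 2E = 4·6 + 3·x = 24 + 3x.
Every vertex has degree 4, so 4V = 2E.
Euler: V − E + F = 2 ⇒ (2E)/4 − E + (6 + x) = 2.
Multiply by 8: 2·(2E) − 4·(2E) + 8·(6 + x) = 16, i.e. 48 + 8x − 2·(24 + 3x) = 16.
Collecting terms: 2x = 16, so x = 8.
Then 2E = 24 + 3·8 = 48, so E = 24, V = 2E/4 = 12, F = 6 + 8 = 14.

8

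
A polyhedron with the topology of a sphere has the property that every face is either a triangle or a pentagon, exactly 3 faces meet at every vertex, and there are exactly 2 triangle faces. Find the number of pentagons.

6

Let x be the number of pentagons; then F = 2 + x.
Edge–face incidences: 2E = 3·2 + 5·x = 6 + 5x.
Every vertex has degree 3, so 3V = 2E.
Euler: V − E + F = 2 ⇒ (2E)/3 − E + (2 + x) = 2.
Multiply by 6: 2·(2E) − 3·(2E) + 6·(2 + x) = 12, i.e. 12 + 6x − (6 + 5x) = 12.
Collecting terms: x + 6 = 12, so x = 6.
Then 2E = 6 + 5·6 = 36, so E = 18, V = 2E/3 = 12, F = 2 + 6 = 8.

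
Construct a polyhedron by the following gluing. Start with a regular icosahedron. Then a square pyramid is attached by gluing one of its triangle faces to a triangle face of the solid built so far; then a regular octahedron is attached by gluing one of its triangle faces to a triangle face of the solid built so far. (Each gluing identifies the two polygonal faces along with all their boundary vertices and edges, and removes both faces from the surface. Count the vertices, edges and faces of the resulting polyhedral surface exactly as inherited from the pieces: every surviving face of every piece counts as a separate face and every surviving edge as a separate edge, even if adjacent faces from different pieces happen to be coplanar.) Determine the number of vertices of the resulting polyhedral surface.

A regular icosahedron: V=12, E=30, F=20.
Attach a square pyramid (V=5, E=8, F=5) along a 3-gon: merge 3 vertices and 3 edges, delete both glued faces → V=14, E=35, F=23.
Attach a regular octahedron (V=6, E=12, F=8) along a 3-gon: merge 3 vertices and 3 edges, delete both glued faces → V=17, E=44, F=29.
Check: V − E + F = 17 − 44 + 29 = 2.

17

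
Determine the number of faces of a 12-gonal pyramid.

13

A pyramid on an n-gon base has one n-gon and n triangles: V = 12 + 1 = 13, E = 2·12 = 24, F = 12 + 1 = 13.
Check: V − E + F = 13 − 24 + 13 = 2.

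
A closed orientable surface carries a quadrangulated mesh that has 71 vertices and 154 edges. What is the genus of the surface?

Every face is a square and each edge borders two faces, so 4F = 2·154, giving F = 77.
χ = V − E + F = 71 − 154 + 77 = -6.
For a closed orientable surface χ = 2 − 2g, so g = (2 − (-6))/2 = 4.

4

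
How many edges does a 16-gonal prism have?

A prism on an n-gon has two n-gon bases and n rectangular sides: V = 2·16 = 32, E = 3·16 = 48, F = 16 + 2 = 18.

48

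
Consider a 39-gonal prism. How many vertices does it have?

78

A prism on an n-gon has two n-gon bases and n rectangular sides: V = 2·39 = 78, E = 3·39 = 117, F = 39 + 2 = 41.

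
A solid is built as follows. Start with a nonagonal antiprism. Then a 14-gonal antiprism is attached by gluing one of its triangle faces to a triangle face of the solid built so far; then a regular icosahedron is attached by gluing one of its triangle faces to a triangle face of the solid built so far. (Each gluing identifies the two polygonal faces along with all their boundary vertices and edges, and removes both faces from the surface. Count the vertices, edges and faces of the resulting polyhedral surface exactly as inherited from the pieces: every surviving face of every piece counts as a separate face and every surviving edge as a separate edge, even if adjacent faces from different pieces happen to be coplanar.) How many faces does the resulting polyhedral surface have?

66

A nonagonal antiprism: V=18, E=36, F=20.
Attach a 14-gonal antiprism (V=28, E=56, F=30) along a 3-gon: merge 3 vertices and 3 edges, delete both glued faces → V=43, E=89, F=48.
Attach a regular icosahedron (V=12, E=30, F=20) along a 3-gon: merge 3 vertices and 3 edges, delete both glued faces → V=52, E=116, F=66.
Check: V − E + F = 52 − 116 + 66 = 2.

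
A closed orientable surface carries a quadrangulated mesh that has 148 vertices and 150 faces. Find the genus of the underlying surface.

2

Every face is a square, so 2E = 4·150 = 600, giving E = 300.
χ = V − E + F = 148 − 300 + 150 = -2.
For a closed orientable surface χ = 2 − 2g, so g = (2 − (-2))/2 = 2.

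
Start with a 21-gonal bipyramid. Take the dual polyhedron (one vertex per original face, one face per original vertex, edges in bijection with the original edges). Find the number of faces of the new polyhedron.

The base solid has V = 23, E = 63, F = 42.
The dual swaps V and F and preserves E: V′ = F = 42, E′ = E = 63, F′ = V = 23.

23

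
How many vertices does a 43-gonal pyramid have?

44

A pyramid on an n-gon base has one n-gon and n triangles: V = 43 + 1 = 44, E = 2·43 = 86, F = 43 + 1 = 44.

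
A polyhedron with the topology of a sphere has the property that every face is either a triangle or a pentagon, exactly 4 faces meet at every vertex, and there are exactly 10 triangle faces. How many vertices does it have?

10

Let x be the number of pentagons; then F = 10 + x.
Edge–face incidences: 2E = 3·10 + 5·x = 30 + 5x.
Every vertex has degree 4, so 4V = 2E.
Euler: V − E + F = 2 ⇒ (2E)/4 − E + (10 + x) = 2.
Multiply by 8: 2·(2E) − 4·(2E) + 8·(10 + x) = 16, i.e. 80 + 8x − 2·(30 + 5x) = 16.
Collecting terms: −2x + 20 = 16, so −2x = −4, so x = 2.
Then 2E = 30 + 5·2 = 40, so E = 20, V = 2E/4 = 10, F = 10 + 2 = 12.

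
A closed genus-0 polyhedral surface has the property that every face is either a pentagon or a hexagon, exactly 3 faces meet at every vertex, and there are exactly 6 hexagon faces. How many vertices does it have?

32

Let x be the number of pentagons; then F = 6 + x.
Edge–face incidences: 2E = 6·6 + 5·x = 36 + 5x.
Every vertex has degree 3, so 3V = 2E.
Euler: V − E + F = 2 ⇒ (2E)/3 − E + (6 + x) = 2.
Multiply by 6: 2·(2E) − 3·(2E) + 6·(6 + x) = 12, i.e. 36 + 6x − (36 + 5x) = 12.
Collecting terms: x = 12.
Then 2E = 36 + 5·12 = 96, so E = 48, V = 2E/3 = 32, F = 6 + 12 = 18.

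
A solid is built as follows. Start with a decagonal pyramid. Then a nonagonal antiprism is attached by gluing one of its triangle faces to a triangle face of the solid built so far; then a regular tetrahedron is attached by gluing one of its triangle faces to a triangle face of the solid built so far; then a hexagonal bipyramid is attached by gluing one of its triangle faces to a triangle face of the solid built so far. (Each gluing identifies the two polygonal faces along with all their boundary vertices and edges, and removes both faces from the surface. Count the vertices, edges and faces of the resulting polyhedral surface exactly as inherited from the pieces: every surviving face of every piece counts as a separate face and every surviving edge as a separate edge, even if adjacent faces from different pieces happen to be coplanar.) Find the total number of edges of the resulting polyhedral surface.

71

A decagonal pyramid: V=11, E=20, F=11.
Attach a nonagonal antiprism (V=18, E=36, F=20) along a 3-gon: merge 3 vertices and 3 edges, delete both glued faces → V=26, E=53, F=29.
Attach a regular tetrahedron (V=4, E=6, F=4) along a 3-gon: merge 3 vertices and 3 edges, delete both glued faces → V=27, E=56, F=31.
Attach a hexagonal bipyramid (V=8, E=18, F=12) along a 3-gon: merge 3 vertices and 3 edges, delete both glued faces → V=32, E=71, F=41.
Check: V − E + F = 32 − 71 + 41 = 2.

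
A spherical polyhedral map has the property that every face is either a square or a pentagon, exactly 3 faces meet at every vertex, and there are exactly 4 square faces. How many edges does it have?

18

Let x be the number of pentagons; then F = 4 + x.
Edge–face incidences: 2E = 4·4 + 5·x = 16 + 5x.
Every vertex has degree 3, so 3V = 2E.
Euler: V − E + F = 2 ⇒ (2E)/3 − E + (4 + x) = 2.
Multiply by 6: 2·(2E) − 3·(2E) + 6·(4 + x) = 12, i.e. 24 + 6x − (16 + 5x) = 12.
Collecting terms: x + 8 = 12, so x = 4.
Then 2E = 16 + 5·4 = 36, so E = 18, V = 2E/3 = 12, F = 4 + 4 = 8.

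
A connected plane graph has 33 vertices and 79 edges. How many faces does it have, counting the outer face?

Euler's formula for a connected plane graph: V − E + F = 2, so F = 2 − 33 + 79 = 48.

48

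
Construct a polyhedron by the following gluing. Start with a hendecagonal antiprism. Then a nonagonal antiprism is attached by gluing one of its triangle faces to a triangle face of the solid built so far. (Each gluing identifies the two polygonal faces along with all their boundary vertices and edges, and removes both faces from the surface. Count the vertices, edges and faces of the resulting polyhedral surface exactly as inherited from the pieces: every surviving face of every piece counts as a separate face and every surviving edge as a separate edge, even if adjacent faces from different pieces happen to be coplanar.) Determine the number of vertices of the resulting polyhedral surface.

37

A hendecagonal antiprism: V=22, E=44, F=24.
Attach a nonagonal antiprism (V=18, E=36, F=20) along a 3-gon: merge 3 vertices and 3 edges, delete both glued faces → V=37, E=77, F=42.
Check: V − E + F = 37 − 77 + 42 = 2.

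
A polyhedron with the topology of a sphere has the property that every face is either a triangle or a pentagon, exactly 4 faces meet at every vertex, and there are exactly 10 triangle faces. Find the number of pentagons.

2

Let x be the number of pentagons; then F = 10 + x.
Edge–face incidences: 2E = 3·10 + 5·x = 30 + 5x.
Every vertex has degree 4, so 4V = 2E.
Euler: V − E + F = 2 ⇒ (2E)/4 − E + (10 + x) = 2.
Multiply by 8: 2·(2E) − 4·(2E) + 8·(10 + x) = 16, i.e. 80 + 8x − 2·(30 + 5x) = 16.
Collecting terms: −2x + 20 = 16, so −2x = −4, so x = 2.
Then 2E = 30 + 5·2 = 40, so E = 20, V = 2E/4 = 10, F = 10 + 2 = 12.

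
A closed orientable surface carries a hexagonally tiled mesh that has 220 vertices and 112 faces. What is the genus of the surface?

3

Every face is a hexagon, so 2E = 6·112 = 672, giving E = 336.
χ = V − E + F = 220 − 336 + 112 = -4.
For a closed orientable surface χ = 2 − 2g, so g = (2 − (-4))/2 = 3.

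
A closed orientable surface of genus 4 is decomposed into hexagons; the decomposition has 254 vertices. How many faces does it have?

130

χ = 2 − 2·4 = -6, and every face is a hexagon so 6F = 2E.
V − E + F = -6 with E = 6F/2 gives 254 − (6/2 − 1)·F = -6, so F = 130 and E = 390.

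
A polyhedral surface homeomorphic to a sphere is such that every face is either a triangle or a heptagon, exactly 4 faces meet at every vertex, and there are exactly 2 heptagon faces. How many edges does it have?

Let x be the number of triangles; then F = 2 + x.
Edge–face incidences: 2E = 7·2 + 3·x = 14 + 3x.
Every vertex has degree 4, so 4V = 2E.
Euler: V − E + F = 2 ⇒ (2E)/4 − E + (2 + x) = 2.
Multiply by 8: 2·(2E) − 4·(2E) + 8·(2 + x) = 16, i.e. 16 + 8x − 2·(14 + 3x) = 16.
Collecting terms: 2x − 12 = 16, so 2x = 28, so x = 14.
Then 2E = 14 + 3·14 = 56, so E = 28, V = 2E/4 = 14, F = 2 + 14 = 16.

28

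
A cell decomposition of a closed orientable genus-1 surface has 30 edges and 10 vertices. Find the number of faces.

20

For a closed orientable surface of genus 1, χ = 2 − 2·1 = 0.
F = 0 − V + E = 0 − 10 + 30 = 20.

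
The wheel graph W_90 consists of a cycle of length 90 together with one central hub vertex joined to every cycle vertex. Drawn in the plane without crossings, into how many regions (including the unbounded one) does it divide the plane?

W_90 has V = 90 + 1 = 91 vertices and E = 2·90 = 180 edges.
By Euler's formula F = 2 − V + E = 2 − 91 + 180 = 91.

91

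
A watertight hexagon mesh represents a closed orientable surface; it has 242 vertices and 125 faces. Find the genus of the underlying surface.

Every face is a hexagon, so 2E = 6·125 = 750, giving E = 375.
χ = V − E + F = 242 − 375 + 125 = -8.
For a closed orientable surface χ = 2 − 2g, so g = (2 − (-8))/2 = 5.

5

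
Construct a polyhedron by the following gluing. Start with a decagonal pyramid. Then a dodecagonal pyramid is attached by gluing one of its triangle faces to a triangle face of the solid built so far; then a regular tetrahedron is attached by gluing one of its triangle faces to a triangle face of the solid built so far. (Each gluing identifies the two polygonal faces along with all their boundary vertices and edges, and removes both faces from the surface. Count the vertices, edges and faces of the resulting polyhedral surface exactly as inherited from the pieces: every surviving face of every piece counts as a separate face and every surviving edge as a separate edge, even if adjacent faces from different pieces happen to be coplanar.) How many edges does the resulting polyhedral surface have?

A decagonal pyramid: V=11, E=20, F=11.
Attach a dodecagonal pyramid (V=13, E=24, F=13) along a 3-gon: merge 3 vertices and 3 edges, delete both glued faces → V=21, E=41, F=22.
Attach a regular tetrahedron (V=4, E=6, F=4) along a 3-gon: merge 3 vertices and 3 edges, delete both glued faces → V=22, E=44, F=24.
Check: V − E + F = 22 − 44 + 24 = 2.

44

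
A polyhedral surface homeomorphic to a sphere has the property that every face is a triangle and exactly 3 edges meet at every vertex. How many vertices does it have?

Each face has 3 edges and each edge borders two faces, so 2E = 3F.
Each vertex has degree 3, so 3V = 2E and hence V = 3F/3.
Euler: V − E + F = 2 ⇒ (3F/3) − (3F/2) + F = 2.
Multiply by 6: (6 − 9 + 6)F = 12, i.e. 3F = 12.
So F = 4, E = 3·4/2 = 6, V = 3·4/3 = 4.

4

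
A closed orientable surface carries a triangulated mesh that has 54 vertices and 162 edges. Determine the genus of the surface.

1

Every face is a triangle and each edge borders two faces, so 3F = 2·162, giving F = 108.
χ = V − E + F = 54 − 162 + 108 = 0.
For a closed orientable surface χ = 2 − 2g, so g = (2 − (0))/2 = 1.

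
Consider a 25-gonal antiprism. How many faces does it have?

An antiprism on an n-gon has two n-gon caps and 2n triangles: V = 2·25 = 50, E = 4·25 = 100, F = 2·25 + 2 = 52.

52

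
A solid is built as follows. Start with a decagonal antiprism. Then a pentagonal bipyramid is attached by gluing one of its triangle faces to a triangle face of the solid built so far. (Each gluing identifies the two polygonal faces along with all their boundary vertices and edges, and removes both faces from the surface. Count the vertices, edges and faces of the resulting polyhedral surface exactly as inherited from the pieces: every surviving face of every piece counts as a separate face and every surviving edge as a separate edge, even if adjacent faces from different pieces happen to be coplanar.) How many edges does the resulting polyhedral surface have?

A decagonal antiprism: V=20, E=40, F=22.
Attach a pentagonal bipyramid (V=7, E=15, F=10) along a 3-gon: merge 3 vertices and 3 edges, delete both glued faces → V=24, E=52, F=30.
Check: V − E + F = 24 − 52 + 30 = 2.

52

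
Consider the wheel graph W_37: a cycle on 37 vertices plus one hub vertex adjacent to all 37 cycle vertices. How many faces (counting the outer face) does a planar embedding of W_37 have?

38

W_37 has V = 37 + 1 = 38 vertices and E = 2·37 = 74 edges.
By Euler's formula F = 2 − V + E = 2 − 38 + 74 = 38.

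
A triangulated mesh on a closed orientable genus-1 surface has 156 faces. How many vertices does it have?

78

χ = 2 − 2·1 = 0, and every face is a triangle so 3F = 2E.
E = 3·156/2 = 234. Then V = 0 + E − F = 0 + 234 − 156 = 78.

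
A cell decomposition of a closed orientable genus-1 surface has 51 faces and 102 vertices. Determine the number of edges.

153

For a closed orientable surface of genus 1, χ = 2 − 2·1 = 0.
E = V + F − (0) = 102 + 51 − (0) = 153.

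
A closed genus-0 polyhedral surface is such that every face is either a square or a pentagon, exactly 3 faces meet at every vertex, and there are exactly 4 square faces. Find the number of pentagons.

Let x be the number of pentagons; then F = 4 + x.
Edge–face incidences: 2E = 4·4 + 5·x = 16 + 5x.
Every vertex has degree 3, so 3V = 2E.
Euler: V − E + F = 2 ⇒ (2E)/3 − E + (4 + x) = 2.
Multiply by 6: 2·(2E) − 3·(2E) + 6·(4 + x) = 12, i.e. 24 + 6x − (16 + 5x) = 12.
Collecting terms: x + 8 = 12, so x = 4.
Then 2E = 16 + 5·4 = 36, so E = 18, V = 2E/3 = 12, F = 4 + 4 = 8.

4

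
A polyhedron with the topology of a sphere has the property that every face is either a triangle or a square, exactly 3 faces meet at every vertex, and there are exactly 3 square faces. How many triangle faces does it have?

2

Let x be the number of triangles; then F = 3 + x.
Edge–face incidences: 2E = 4·3 + 3·x = 12 + 3x.
Every vertex has degree 3, so 3V = 2E.
Euler: V − E + F = 2 ⇒ (2E)/3 − E + (3 + x) = 2.
Multiply by 6: 2·(2E) − 3·(2E) + 6·(3 + x) = 12, i.e. 18 + 6x − (12 + 3x) = 12.
Collecting terms: 3x + 6 = 12, so 3x = 6, so x = 2.
Then 2E = 12 + 3·2 = 18, so E = 9, V = 2E/3 = 6, F = 3 + 2 = 5.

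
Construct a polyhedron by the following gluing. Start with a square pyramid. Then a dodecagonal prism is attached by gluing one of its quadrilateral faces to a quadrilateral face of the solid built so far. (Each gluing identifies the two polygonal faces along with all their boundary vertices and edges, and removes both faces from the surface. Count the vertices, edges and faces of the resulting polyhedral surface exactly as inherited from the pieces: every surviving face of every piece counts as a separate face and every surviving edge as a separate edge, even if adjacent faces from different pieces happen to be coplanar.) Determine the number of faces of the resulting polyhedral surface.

A square pyramid: V=5, E=8, F=5.
Attach a dodecagonal prism (V=24, E=36, F=14) along a 4-gon: merge 4 vertices and 4 edges, delete both glued faces → V=25, E=40, F=17.
Check: V − E + F = 25 − 40 + 17 = 2.

17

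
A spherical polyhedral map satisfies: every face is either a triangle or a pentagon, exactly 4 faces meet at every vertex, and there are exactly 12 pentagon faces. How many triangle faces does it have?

20

Let x be the number of triangles; then F = 12 + x.
Edge–face incidences: 2E = 5·12 + 3·x = 60 + 3x.
Every vertex has degree 4, so 4V = 2E.
Euler: V − E + F = 2 ⇒ (2E)/4 − E + (12 + x) = 2.
Multiply by 8: 2·(2E) − 4·(2E) + 8·(12 + x) = 16, i.e. 96 + 8x − 2·(60 + 3x) = 16.
Collecting terms: 2x − 24 = 16, so 2x = 40, so x = 20.
Then 2E = 60 + 3·20 = 120, so E = 60, V = 2E/4 = 30, F = 12 + 20 = 32.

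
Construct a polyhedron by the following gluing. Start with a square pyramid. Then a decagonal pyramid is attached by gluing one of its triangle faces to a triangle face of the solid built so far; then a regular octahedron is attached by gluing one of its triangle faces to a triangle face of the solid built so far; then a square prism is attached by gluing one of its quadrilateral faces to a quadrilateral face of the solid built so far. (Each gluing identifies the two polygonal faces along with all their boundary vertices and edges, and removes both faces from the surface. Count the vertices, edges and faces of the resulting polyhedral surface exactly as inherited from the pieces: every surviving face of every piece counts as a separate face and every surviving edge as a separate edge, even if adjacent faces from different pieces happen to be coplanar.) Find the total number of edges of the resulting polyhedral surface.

42

A square pyramid: V=5, E=8, F=5.
Attach a decagonal pyramid (V=11, E=20, F=11) along a 3-gon: merge 3 vertices and 3 edges, delete both glued faces → V=13, E=25, F=14.
Attach a regular octahedron (V=6, E=12, F=8) along a 3-gon: merge 3 vertices and 3 edges, delete both glued faces → V=16, E=34, F=20.
Attach a square prism (V=8, E=12, F=6) along a 4-gon: merge 4 vertices and 4 edges, delete both glued faces → V=20, E=42, F=24.
Check: V − E + F = 20 − 42 + 24 = 2.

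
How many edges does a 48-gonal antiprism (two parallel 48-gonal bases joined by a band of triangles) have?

192

An antiprism on an n-gon has two n-gon caps and 2n triangles: V = 2·48 = 96, E = 4·48 = 192, F = 2·48 + 2 = 98.
Check: V − E + F = 96 − 192 + 98 = 2.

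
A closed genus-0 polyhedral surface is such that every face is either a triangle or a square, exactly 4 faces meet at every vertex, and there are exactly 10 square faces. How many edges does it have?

32

Let x be the number of triangles; then F = 10 + x.
Edge–face incidences: 2E = 4·10 + 3·x = 40 + 3x.
Every vertex has degree 4, so 4V = 2E.
Euler: V − E + F = 2 ⇒ (2E)/4 − E + (10 + x) = 2.
Multiply by 8: 2·(2E) − 4·(2E) + 8·(10 + x) = 16, i.e. 80 + 8x − 2·(40 + 3x) = 16.
Collecting terms: 2x = 16, so x = 8.
Then 2E = 40 + 3·8 = 64, so E = 32, V = 2E/4 = 16, F = 10 + 8 = 18.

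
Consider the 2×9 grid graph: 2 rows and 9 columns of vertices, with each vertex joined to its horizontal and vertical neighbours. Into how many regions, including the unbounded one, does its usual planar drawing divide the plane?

9

The grid has V = 2·9 = 18 vertices and E = 2·8 + 9·1 = 25 edges.
F = 2 − V + E = 2 − 18 + 25 = 9.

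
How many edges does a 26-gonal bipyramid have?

78

A bipyramid over an n-gon has 2n triangular faces and n + 2 vertices: V = 26 + 2 = 28, E = 3·26 = 78, F = 2·26 = 52.
Check: V − E + F = 28 − 78 + 52 = 2.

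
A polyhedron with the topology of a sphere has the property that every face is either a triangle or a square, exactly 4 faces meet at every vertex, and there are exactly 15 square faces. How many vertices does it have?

21

Let x be the number of triangles; then F = 15 + x.
Edge–face incidences: 2E = 4·15 + 3·x = 60 + 3x.
Every vertex has degree 4, so 4V = 2E.
Euler: V − E + F = 2 ⇒ (2E)/4 − E + (15 + x) = 2.
Multiply by 8: 2·(2E) − 4·(2E) + 8·(15 + x) = 16, i.e. 120 + 8x − 2·(60 + 3x) = 16.
Collecting terms: 2x = 16, so x = 8.
Then 2E = 60 + 3·8 = 84, so E = 42, V = 2E/4 = 21, F = 15 + 8 = 23.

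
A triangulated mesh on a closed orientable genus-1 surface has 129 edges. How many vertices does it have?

χ = 2 − 2·1 = 0, and every face is a triangle so 3F = 2E.
F = 2E/3 = 86. Then V = 0 + E − F = 0 + 129 − 86 = 43.

43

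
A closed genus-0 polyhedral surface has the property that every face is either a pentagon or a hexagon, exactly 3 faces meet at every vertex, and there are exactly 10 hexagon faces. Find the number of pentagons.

Let x be the number of pentagons; then F = 10 + x.
Edge–face incidences: 2E = 6·10 + 5·x = 60 + 5x.
Every vertex has degree 3, so 3V = 2E.
Euler: V − E + F = 2 ⇒ (2E)/3 − E + (10 + x) = 2.
Multiply by 6: 2·(2E) − 3·(2E) + 6·(10 + x) = 12, i.e. 60 + 6x − (60 + 5x) = 12.
Collecting terms: x = 12.
Then 2E = 60 + 5·12 = 120, so E = 60, V = 2E/3 = 40, F = 10 + 12 = 22.

12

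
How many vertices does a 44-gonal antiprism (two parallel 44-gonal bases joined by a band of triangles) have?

88

An antiprism on an n-gon has two n-gon caps and 2n triangles: V = 2·44 = 88, E = 4·44 = 176, F = 2·44 + 2 = 90.
Check: V − E + F = 88 − 176 + 90 = 2.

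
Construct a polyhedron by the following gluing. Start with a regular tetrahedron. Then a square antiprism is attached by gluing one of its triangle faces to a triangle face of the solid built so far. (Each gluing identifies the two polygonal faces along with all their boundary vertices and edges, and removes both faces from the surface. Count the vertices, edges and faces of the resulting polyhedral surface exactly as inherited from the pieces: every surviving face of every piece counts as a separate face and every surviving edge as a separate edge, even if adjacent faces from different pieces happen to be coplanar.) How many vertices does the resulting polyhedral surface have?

A regular tetrahedron: V=4, E=6, F=4.
Attach a square antiprism (V=8, E=16, F=10) along a 3-gon: merge 3 vertices and 3 edges, delete both glued faces → V=9, E=19, F=12.
Check: V − E + F = 9 − 19 + 12 = 2.

9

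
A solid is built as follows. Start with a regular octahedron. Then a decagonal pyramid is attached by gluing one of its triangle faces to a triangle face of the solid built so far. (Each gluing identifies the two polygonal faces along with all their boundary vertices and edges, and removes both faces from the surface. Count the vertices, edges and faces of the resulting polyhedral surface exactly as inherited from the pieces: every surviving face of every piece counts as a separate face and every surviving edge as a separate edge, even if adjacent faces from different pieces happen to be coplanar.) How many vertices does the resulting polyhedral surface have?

14

A regular octahedron: V=6, E=12, F=8.
Attach a decagonal pyramid (V=11, E=20, F=11) along a 3-gon: merge 3 vertices and 3 edges, delete both glued faces → V=14, E=29, F=17.
Check: V − E + F = 14 − 29 + 17 = 2.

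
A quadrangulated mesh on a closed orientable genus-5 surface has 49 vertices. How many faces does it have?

57

χ = 2 − 2·5 = -8, and every face is a square so 4F = 2E.
V − E + F = -8 with E = 4F/2 gives 49 − (4/2 − 1)·F = -8, so F = 57 and E = 114.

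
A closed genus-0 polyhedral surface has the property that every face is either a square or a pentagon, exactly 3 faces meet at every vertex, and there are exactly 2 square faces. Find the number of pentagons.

Let x be the number of pentagons; then F = 2 + x.
Edge–face incidences: 2E = 4·2 + 5·x = 8 + 5x.
Every vertex has degree 3, so 3V = 2E.
Euler: V − E + F = 2 ⇒ (2E)/3 − E + (2 + x) = 2.
Multiply by 6: 2·(2E) − 3·(2E) + 6·(2 + x) = 12, i.e. 12 + 6x − (8 + 5x) = 12.
Collecting terms: x + 4 = 12, so x = 8.
Then 2E = 8 + 5·8 = 48, so E = 24, V = 2E/3 = 16, F = 2 + 8 = 10.

8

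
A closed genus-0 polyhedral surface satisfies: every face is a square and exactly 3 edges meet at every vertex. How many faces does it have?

Each face has 4 edges and each edge borders two faces, so 2E = 4F.
Each vertex has degree 3, so 3V = 2E and hence V = 4F/3.
Euler: V − E + F = 2 ⇒ (4F/3) − (4F/2) + F = 2.
Multiply by 6: (8 − 12 + 6)F = 12, i.e. 2F = 12.
So F = 6, E = 4·6/2 = 12, V = 4·6/3 = 8.

6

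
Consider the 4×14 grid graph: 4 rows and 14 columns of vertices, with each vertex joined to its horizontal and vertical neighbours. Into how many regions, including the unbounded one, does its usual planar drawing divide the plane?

40

The grid has V = 4·14 = 56 vertices and E = 4·13 + 14·3 = 94 edges.
F = 2 − V + E = 2 − 56 + 94 = 40.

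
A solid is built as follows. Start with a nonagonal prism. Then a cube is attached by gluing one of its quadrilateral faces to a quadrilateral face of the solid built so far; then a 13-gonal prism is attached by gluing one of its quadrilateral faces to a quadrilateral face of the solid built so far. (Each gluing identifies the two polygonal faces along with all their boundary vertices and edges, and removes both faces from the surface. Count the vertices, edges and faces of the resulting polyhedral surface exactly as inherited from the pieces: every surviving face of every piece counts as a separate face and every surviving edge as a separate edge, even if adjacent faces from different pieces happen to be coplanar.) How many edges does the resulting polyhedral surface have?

A nonagonal prism: V=18, E=27, F=11.
Attach a cube (V=8, E=12, F=6) along a 4-gon: merge 4 vertices and 4 edges, delete both glued faces → V=22, E=35, F=15.
Attach a 13-gonal prism (V=26, E=39, F=15) along a 4-gon: merge 4 vertices and 4 edges, delete both glued faces → V=44, E=70, F=28.
Check: V − E + F = 44 − 70 + 28 = 2.

70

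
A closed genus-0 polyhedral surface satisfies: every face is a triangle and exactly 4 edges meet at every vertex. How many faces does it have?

Each face has 3 edges and each edge borders two faces, so 2E = 3F.
Each vertex has degree 4, so 4V = 2E and hence V = 3F/4.
Euler: V − E + F = 2 ⇒ (3F/4) − (3F/2) + F = 2.
Multiply by 8: (6 − 12 + 8)F = 16, i.e. 2F = 16.
So F = 8, E = 3·8/2 = 12, V = 3·8/4 = 6.

8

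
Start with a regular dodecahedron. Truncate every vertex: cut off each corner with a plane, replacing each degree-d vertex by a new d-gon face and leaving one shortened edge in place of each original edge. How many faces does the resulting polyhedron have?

The base solid has V = 20, E = 30, F = 12.
Truncation replaces each original edge-end by a new vertex, so V′ = 2E = 60.
Each original edge survives, and each old vertex of degree d contributes d new edges; summing degrees gives Σd = 2E, so E′ = E + 2E = 3E = 90.
Each original face survives and each original vertex becomes one new face: F′ = F + V = 32.

32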